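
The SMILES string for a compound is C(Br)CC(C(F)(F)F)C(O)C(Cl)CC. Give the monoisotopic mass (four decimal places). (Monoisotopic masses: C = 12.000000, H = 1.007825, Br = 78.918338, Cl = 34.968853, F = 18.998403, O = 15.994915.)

295.9790

Atom tally by fragment:
  BrCH2 → C:1 H:2 Br:1
  CH2 → C:1 H:2
  CH(CF3) → C:2 H:1 F:3
  CH(OH) → C:1 H:2 O:1
  CH(Cl) → C:1 H:1 Cl:1
  CH2 → C:1 H:2
  CH3 → C:1 H:3
Element totals:
  C: 8
  H: 13
  Br: 1
  Cl: 1
  F: 3
  O: 1
Molecular formula: C8H13BrClF3O.
  M = 8(12.0) + 13(1.007825) + 78.918338 + 34.968853 + 3(18.998403) + 15.994915
    = 96.000000 + 13.101725 + 78.918338 + 34.968853 + 56.995209 + 15.994915 = 295.979040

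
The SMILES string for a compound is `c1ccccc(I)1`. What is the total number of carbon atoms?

6

Atom tally by fragment:
  benzene ring core → C:6 H:6
  (− 1 ring H displaced by substituents)
  + I → I:1
Element totals:
  C: 6
  H: 5
  I: 1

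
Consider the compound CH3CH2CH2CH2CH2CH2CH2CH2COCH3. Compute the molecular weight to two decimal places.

156.27 g/mol

Atom tally by fragment:
  CH3 → C:1 H:3
  CH2 → C:1 H:2
  CH2 → C:1 H:2
  CH2 → C:1 H:2
  CH2 → C:1 H:2
  CH2 → C:1 H:2
  CH2 → C:1 H:2
  CH2COCH3 → C:3 H:5 O:1
Element totals:
  C: 10
  H: 20
  O: 1
Molecular formula: C10H20O.
  M = 10(12.011) + 20(1.008) + 15.999
    = 120.110 + 20.160 + 15.999 = 156.269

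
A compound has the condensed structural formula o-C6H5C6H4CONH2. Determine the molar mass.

197.24 g/mol

Element totals:
  C: 13
  H: 11
  N: 1
  O: 1
Molecular formula: C13H11NO.
  M = 13(12.011) + 11(1.008) + 14.007 + 15.999
    = 156.143 + 11.088 + 14.007 + 15.999 = 197.237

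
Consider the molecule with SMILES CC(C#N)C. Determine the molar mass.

Atom tally by fragment:
  CH3 → C:1 H:3
  CH(CN) → C:2 H:1 N:1
  CH3 → C:1 H:3
Element totals:
  C: 4
  H: 7
  N: 1
Molecular formula: C4H7N.
  M = 4(12.011) + 7(1.008) + 14.007
    = 48.044 + 7.056 + 14.007 = 69.107

69.11 g/mol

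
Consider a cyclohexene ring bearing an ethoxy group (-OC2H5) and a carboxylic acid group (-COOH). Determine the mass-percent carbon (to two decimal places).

Atom tally by fragment:
  cyclohexene ring core → C:6 H:10
  (− 2 ring H displaced by substituents)
  + OC2H5 → C:2 H:5 O:1
  + COOH → C:1 H:1 O:2
Element totals:
  C: 9
  H: 14
  O: 3
Molecular formula: C9H14O3.
Molar mass = 170.208 g/mol.
Mass from C: 9 × 12.011 = 108.099 g/mol.
%C = 108.099 / 170.208 × 100 = 63.51%.

63.51%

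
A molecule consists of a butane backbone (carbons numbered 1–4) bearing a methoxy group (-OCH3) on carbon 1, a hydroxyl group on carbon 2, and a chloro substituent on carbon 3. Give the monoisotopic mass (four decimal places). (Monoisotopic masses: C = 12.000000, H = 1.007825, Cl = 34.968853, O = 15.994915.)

Atom tally by fragment:
  CH3OCH2 → C:2 H:5 O:1
  CH(OH) → C:1 H:2 O:1
  CH(Cl) → C:1 H:1 Cl:1
  CH3 → C:1 H:3
Element totals:
  C: 5
  H: 11
  Cl: 1
  O: 2
Molecular formula: C5H11ClO2.
  M = 5(12.0) + 11(1.007825) + 34.968853 + 2(15.994915)
    = 60.000000 + 11.086075 + 34.968853 + 31.989830 = 138.044758

138.0448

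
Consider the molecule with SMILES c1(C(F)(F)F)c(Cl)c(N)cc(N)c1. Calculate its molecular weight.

Atom tally by fragment:
  benzene ring core → C:6 H:6
  (− 4 ring H displaced by substituents)
  + CF3 → C:1 F:3
  + Cl → Cl:1
  + NH2 → N:1 H:2
  + NH2 → N:1 H:2
Element totals:
  C: 7
  H: 6
  Cl: 1
  F: 3
  N: 2
Molecular formula: C7H6ClF3N2.
  M = 7(12.011) + 6(1.008) + 35.45 + 3(18.998) + 2(14.007)
    = 84.077 + 6.048 + 35.450 + 56.994 + 28.014 = 210.583

210.58 g/mol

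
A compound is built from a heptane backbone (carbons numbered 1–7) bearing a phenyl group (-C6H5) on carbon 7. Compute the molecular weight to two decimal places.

176.30 g/mol

Atom tally by fragment:
  CH3 → C:1 H:3
  CH2 → C:1 H:2
  CH2 → C:1 H:2
  CH2 → C:1 H:2
  CH2 → C:1 H:2
  CH2 → C:1 H:2
  CH2C6H5 → C:7 H:7
Element totals:
  C: 13
  H: 20
Molecular formula: C13H20.
  M = 13(12.011) + 20(1.008)
    = 156.143 + 20.160 = 176.303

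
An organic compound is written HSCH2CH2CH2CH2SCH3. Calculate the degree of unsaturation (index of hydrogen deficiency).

0

Element totals:
  C: 5
  H: 12
  S: 2
Molecular formula: C5H12S2.
DoU = (2C + 2 + N − H − X) / 2 = (2·5 + 2 + 0 − 12 − 0) / 2 = 0.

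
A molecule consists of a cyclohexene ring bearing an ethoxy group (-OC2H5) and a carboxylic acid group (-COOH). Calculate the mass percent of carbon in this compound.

Atom tally by fragment:
  cyclohexene ring core → C:6 H:10
  (− 2 ring H displaced by substituents)
  + OC2H5 → C:2 H:5 O:1
  + COOH → C:1 H:1 O:2
Element totals:
  C: 9
  H: 14
  O: 3
Molecular formula: C9H14O3.
Molar mass = 170.208 g/mol.
Mass from C: 9 × 12.011 = 108.099 g/mol.
%C = 108.099 / 170.208 × 100 = 63.51%.

63.51%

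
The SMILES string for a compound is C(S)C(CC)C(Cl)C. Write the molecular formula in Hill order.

Atom tally by fragment:
  HSCH2 → C:1 H:3 S:1
  CH(C2H5) → C:3 H:6
  CH(Cl) → C:1 H:1 Cl:1
  CH3 → C:1 H:3
Element totals:
  C: 6
  H: 13
  Cl: 1
  S: 1

C6H13ClS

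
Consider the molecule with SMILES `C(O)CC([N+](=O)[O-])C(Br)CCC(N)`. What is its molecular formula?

C7H15BrN2O3

Atom tally by fragment:
  HOCH2 → C:1 H:3 O:1
  CH2 → C:1 H:2
  CH(NO2) → C:1 H:1 N:1 O:2
  CH(Br) → C:1 H:1 Br:1
  CH2 → C:1 H:2
  CH2 → C:1 H:2
  CH2NH2 → C:1 H:4 N:1
Element totals:
  C: 7
  H: 15
  Br: 1
  N: 2
  O: 3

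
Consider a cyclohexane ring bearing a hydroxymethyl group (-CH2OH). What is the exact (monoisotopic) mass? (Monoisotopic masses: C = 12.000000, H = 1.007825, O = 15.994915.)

Atom tally by fragment:
  cyclohexane ring core → C:6 H:12
  (− 1 ring H displaced by substituents)
  + CH2OH → C:1 H:3 O:1
Element totals:
  C: 7
  H: 14
  O: 1
Molecular formula: C7H14O.
  M = 7(12.0) + 14(1.007825) + 15.994915
    = 84.000000 + 14.109550 + 15.994915 = 114.104465

114.1045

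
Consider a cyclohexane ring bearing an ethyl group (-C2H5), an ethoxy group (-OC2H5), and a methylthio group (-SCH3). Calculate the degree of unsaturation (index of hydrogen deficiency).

Atom tally by fragment:
  cyclohexane ring core → C:6 H:12
  (− 3 ring H displaced by substituents)
  + C2H5 → C:2 H:5
  + OC2H5 → C:2 H:5 O:1
  + SCH3 → C:1 H:3 S:1
Element totals:
  C: 11
  H: 22
  O: 1
  S: 1
Molecular formula: C11H22OS.
DoU = (2C + 2 + N − H − X) / 2 = (2·11 + 2 + 0 − 22 − 0) / 2 = 1.

1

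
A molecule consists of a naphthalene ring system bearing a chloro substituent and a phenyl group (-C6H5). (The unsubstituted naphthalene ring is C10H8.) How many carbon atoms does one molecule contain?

Atom tally by fragment:
  naphthalene ring system core → C:10 H:8
  (− 2 ring H displaced by substituents)
  + Cl → Cl:1
  + C6H5 → C:6 H:5
Element totals:
  C: 16
  H: 11
  Cl: 1

16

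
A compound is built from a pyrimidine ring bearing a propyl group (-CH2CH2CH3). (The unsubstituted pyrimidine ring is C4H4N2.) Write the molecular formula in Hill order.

Atom tally by fragment:
  pyrimidine ring core → C:4 H:4 N:2
  (− 1 ring H displaced by substituents)
  + CH2CH2CH3 → C:3 H:7
Element totals:
  C: 7
  H: 10
  N: 2

C7H10N2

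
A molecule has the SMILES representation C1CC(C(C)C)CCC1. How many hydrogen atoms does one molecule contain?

18

Atom tally by fragment:
  cyclohexane ring core → C:6 H:12
  (− 1 ring H displaced by substituents)
  + CH(CH3)2 → C:3 H:7
Element totals:
  C: 9
  H: 18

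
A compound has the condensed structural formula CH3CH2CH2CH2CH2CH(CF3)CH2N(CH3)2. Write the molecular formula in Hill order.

C10H20F3N

Element totals:
  C: 10
  H: 20
  F: 3
  N: 1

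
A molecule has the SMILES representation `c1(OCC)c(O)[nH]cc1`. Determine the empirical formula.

C6H9NO2

Atom tally by fragment:
  pyrrole ring core → C:4 H:5 N:1
  (− 2 ring H displaced by substituents)
  + OC2H5 → C:2 H:5 O:1
  + OH → O:1 H:1
Element totals:
  C: 6
  H: 9
  N: 1
  O: 2
Molecular formula: C6H9NO2.
gcd of subscripts (6, 9, 1, 2) = 1, so the empirical formula equals the molecular formula.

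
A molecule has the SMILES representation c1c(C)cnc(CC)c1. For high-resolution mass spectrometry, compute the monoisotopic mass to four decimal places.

121.0891

Atom tally by fragment:
  pyridine ring core → C:5 H:5 N:1
  (− 2 ring H displaced by substituents)
  + CH3 → C:1 H:3
  + C2H5 → C:2 H:5
Element totals:
  C: 8
  H: 11
  N: 1
Molecular formula: C8H11N.
  M = 8(12.0) + 11(1.007825) + 14.003074
    = 96.000000 + 11.086075 + 14.003074 = 121.089149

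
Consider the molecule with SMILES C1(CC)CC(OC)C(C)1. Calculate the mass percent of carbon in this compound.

Atom tally by fragment:
  cyclobutane ring core → C:4 H:8
  (− 3 ring H displaced by substituents)
  + C2H5 → C:2 H:5
  + OCH3 → C:1 H:3 O:1
  + CH3 → C:1 H:3
Element totals:
  C: 8
  H: 16
  O: 1
Molecular formula: C8H16O.
Molar mass = 128.215 g/mol.
Mass from C: 8 × 12.011 = 96.088 g/mol.
%C = 96.088 / 128.215 × 100 = 74.94%.

74.94%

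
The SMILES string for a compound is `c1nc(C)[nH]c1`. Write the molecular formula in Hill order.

C4H6N2

Atom tally by fragment:
  imidazole ring core → C:3 H:4 N:2
  (− 1 ring H displaced by substituents)
  + CH3 → C:1 H:3
Element totals:
  C: 4
  H: 6
  N: 2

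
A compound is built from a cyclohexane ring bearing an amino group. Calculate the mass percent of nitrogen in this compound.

14.12%

Atom tally by fragment:
  cyclohexane ring core → C:6 H:12
  (− 1 ring H displaced by substituents)
  + NH2 → N:1 H:2
Element totals:
  C: 6
  H: 13
  N: 1
Molecular formula: C6H13N.
Molar mass = 99.177 g/mol.
Mass from N: 1 × 14.007 = 14.007 g/mol.
%N = 14.007 / 99.177 × 100 = 14.12%.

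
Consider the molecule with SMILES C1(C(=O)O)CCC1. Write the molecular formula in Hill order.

C5H8O2

Atom tally by fragment:
  cyclobutane ring core → C:4 H:8
  (− 1 ring H displaced by substituents)
  + COOH → C:1 H:1 O:2
Element totals:
  C: 5
  H: 8
  O: 2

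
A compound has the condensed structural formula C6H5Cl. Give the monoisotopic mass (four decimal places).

Atom tally by fragment:
  benzene ring core → C:6 H:6
  (− 1 ring H displaced by substituents)
  + Cl → Cl:1
Element totals:
  C: 6
  H: 5
  Cl: 1
Molecular formula: C6H5Cl.
  M = 6(12.0) + 5(1.007825) + 34.968853
    = 72.000000 + 5.039125 + 34.968853 = 112.007978

112.0080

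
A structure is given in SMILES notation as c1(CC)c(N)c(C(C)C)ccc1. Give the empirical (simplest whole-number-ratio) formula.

Atom tally by fragment:
  benzene ring core → C:6 H:6
  (− 3 ring H displaced by substituents)
  + C2H5 → C:2 H:5
  + NH2 → N:1 H:2
  + CH(CH3)2 → C:3 H:7
Element totals:
  C: 11
  H: 17
  N: 1
Molecular formula: C11H17N.
gcd of subscripts (11, 17, 1) = 1, so the empirical formula equals the molecular formula.

C11H17N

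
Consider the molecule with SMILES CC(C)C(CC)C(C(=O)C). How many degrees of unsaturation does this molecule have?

Atom tally by fragment:
  CH3 → C:1 H:3
  CH(CH3) → C:2 H:4
  CH(C2H5) → C:3 H:6
  CH2COCH3 → C:3 H:5 O:1
Element totals:
  C: 9
  H: 18
  O: 1
Molecular formula: C9H18O.
DoU = (2C + 2 + N − H − X) / 2 = (2·9 + 2 + 0 − 18 − 0) / 2 = 1.

1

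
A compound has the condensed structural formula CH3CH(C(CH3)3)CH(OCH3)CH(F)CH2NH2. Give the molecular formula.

Element totals:
  C: 10
  H: 22
  F: 1
  N: 1
  O: 1

C10H22FNO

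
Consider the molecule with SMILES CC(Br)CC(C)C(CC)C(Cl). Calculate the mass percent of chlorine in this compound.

14.67%

Atom tally by fragment:
  CH3 → C:1 H:3
  CH(Br) → C:1 H:1 Br:1
  CH2 → C:1 H:2
  CH(CH3) → C:2 H:4
  CH(C2H5) → C:3 H:6
  CH2Cl → C:1 H:2 Cl:1
Element totals:
  C: 9
  H: 18
  Br: 1
  Cl: 1
Molecular formula: C9H18BrCl.
Molar mass = 241.597 g/mol.
Mass from Cl: 1 × 35.45 = 35.450 g/mol.
%Cl = 35.450 / 241.597 × 100 = 14.67%.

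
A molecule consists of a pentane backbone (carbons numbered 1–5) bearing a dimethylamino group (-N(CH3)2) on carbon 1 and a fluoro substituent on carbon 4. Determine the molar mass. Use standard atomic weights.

133.21 g/mol

Atom tally by fragment:
  (CH3)2NCH2 → C:3 H:8 N:1
  CH2 → C:1 H:2
  CH2 → C:1 H:2
  CH(F) → C:1 H:1 F:1
  CH3 → C:1 H:3
Element totals:
  C: 7
  H: 16
  F: 1
  N: 1
Molecular formula: C7H16FN.
  M = 7(12.011) + 16(1.008) + 18.998 + 14.007
    = 84.077 + 16.128 + 18.998 + 14.007 = 133.210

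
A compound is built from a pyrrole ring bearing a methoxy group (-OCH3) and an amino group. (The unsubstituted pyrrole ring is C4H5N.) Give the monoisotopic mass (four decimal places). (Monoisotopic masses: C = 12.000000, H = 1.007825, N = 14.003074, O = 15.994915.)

112.0637

Atom tally by fragment:
  pyrrole ring core → C:4 H:5 N:1
  (− 2 ring H displaced by substituents)
  + OCH3 → C:1 H:3 O:1
  + NH2 → N:1 H:2
Element totals:
  C: 5
  H: 8
  N: 2
  O: 1
Molecular formula: C5H8N2O.
  M = 5(12.0) + 8(1.007825) + 2(14.003074) + 15.994915
    = 60.000000 + 8.062600 + 28.006148 + 15.994915 = 112.063663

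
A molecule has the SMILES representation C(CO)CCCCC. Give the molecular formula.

Atom tally by fragment:
  HOCH2CH2 → C:2 H:5 O:1
  CH2 → C:1 H:2
  CH2 → C:1 H:2
  CH2 → C:1 H:2
  CH2 → C:1 H:2
  CH3 → C:1 H:3
Element totals:
  C: 7
  H: 16
  O: 1

C7H16O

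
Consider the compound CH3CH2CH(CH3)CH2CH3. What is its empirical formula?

C3H7

Atom tally by fragment:
  CH3 → C:1 H:3
  CH2 → C:1 H:2
  CH(CH3) → C:2 H:4
  CH2 → C:1 H:2
  CH3 → C:1 H:3
Element totals:
  C: 6
  H: 14
Molecular formula: C6H14.
gcd of subscripts = 2; dividing each by 2:
  C: 6/2 = 3
  H: 14/2 = 7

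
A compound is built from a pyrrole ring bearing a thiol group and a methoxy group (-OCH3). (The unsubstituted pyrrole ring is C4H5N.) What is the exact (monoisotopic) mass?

Atom tally by fragment:
  pyrrole ring core → C:4 H:5 N:1
  (− 2 ring H displaced by substituents)
  + SH → S:1 H:1
  + OCH3 → C:1 H:3 O:1
Element totals:
  C: 5
  H: 7
  N: 1
  O: 1
  S: 1
Molecular formula: C5H7NOS.
  M = 5(12.0) + 7(1.007825) + 14.003074 + 15.994915 + 31.972071
    = 60.000000 + 7.054775 + 14.003074 + 15.994915 + 31.972071 = 129.024835

129.0248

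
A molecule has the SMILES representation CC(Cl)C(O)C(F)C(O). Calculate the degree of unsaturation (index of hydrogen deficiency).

0

Atom tally by fragment:
  CH3 → C:1 H:3
  CH(Cl) → C:1 H:1 Cl:1
  CH(OH) → C:1 H:2 O:1
  CH(F) → C:1 H:1 F:1
  CH2OH → C:1 H:3 O:1
Element totals:
  C: 5
  H: 10
  Cl: 1
  F: 1
  O: 2
Molecular formula: C5H10ClFO2.
DoU = (2C + 2 + N − H − X) / 2 = (2·5 + 2 + 0 − 10 − 2) / 2 = 0.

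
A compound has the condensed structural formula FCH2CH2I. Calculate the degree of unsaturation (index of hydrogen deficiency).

0

Atom tally by fragment:
  FCH2 → C:1 H:2 F:1
  CH2I → C:1 H:2 I:1
Element totals:
  C: 2
  H: 4
  F: 1
  I: 1
Molecular formula: C2H4FI.
DoU = (2C + 2 + N − H − X) / 2 = (2·2 + 2 + 0 − 4 − 2) / 2 = 0.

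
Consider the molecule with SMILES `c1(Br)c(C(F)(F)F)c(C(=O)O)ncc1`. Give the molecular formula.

Atom tally by fragment:
  pyridine ring core → C:5 H:5 N:1
  (− 3 ring H displaced by substituents)
  + Br → Br:1
  + CF3 → C:1 F:3
  + COOH → C:1 H:1 O:2
Element totals:
  C: 7
  H: 3
  Br: 1
  F: 3
  N: 1
  O: 2

C7H3BrF3NO2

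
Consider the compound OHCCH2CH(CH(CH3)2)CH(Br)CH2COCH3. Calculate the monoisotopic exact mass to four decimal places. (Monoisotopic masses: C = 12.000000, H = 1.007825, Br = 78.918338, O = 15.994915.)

Atom tally by fragment:
  OHCCH2 → C:2 H:3 O:1
  CH(CH(CH3)2) → C:4 H:8
  CH(Br) → C:1 H:1 Br:1
  CH2COCH3 → C:3 H:5 O:1
Element totals:
  C: 10
  H: 17
  Br: 1
  O: 2
Molecular formula: C10H17BrO2.
  M = 10(12.0) + 17(1.007825) + 78.918338 + 2(15.994915)
    = 120.000000 + 17.133025 + 78.918338 + 31.989830 = 248.041193

248.0412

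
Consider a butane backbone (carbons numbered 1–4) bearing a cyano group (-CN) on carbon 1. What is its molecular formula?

Atom tally by fragment:
  NCCH2 → C:2 H:2 N:1
  CH2 → C:1 H:2
  CH2 → C:1 H:2
  CH3 → C:1 H:3
Element totals:
  C: 5
  H: 9
  N: 1

C5H9N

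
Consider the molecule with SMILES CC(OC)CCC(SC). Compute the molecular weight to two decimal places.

148.26 g/mol

Atom tally by fragment:
  CH3 → C:1 H:3
  CH(OCH3) → C:2 H:4 O:1
  CH2 → C:1 H:2
  CH2 → C:1 H:2
  CH2SCH3 → C:2 H:5 S:1
Element totals:
  C: 7
  H: 16
  O: 1
  S: 1
Molecular formula: C7H16OS.
  M = 7(12.011) + 16(1.008) + 15.999 + 32.06
    = 84.077 + 16.128 + 15.999 + 32.060 = 148.264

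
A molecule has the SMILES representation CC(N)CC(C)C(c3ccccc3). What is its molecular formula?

C12H19N

Atom tally by fragment:
  CH3 → C:1 H:3
  CH(NH2) → C:1 H:3 N:1
  CH2 → C:1 H:2
  CH(CH3) → C:2 H:4
  CH2C6H5 → C:7 H:7
Element totals:
  C: 12
  H: 19
  N: 1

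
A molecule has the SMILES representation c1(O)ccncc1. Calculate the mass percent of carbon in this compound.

63.15%

Atom tally by fragment:
  pyridine ring core → C:5 H:5 N:1
  (− 1 ring H displaced by substituents)
  + OH → O:1 H:1
Element totals:
  C: 5
  H: 5
  N: 1
  O: 1
Molecular formula: C5H5NO.
Molar mass = 95.101 g/mol.
Mass from C: 5 × 12.011 = 60.055 g/mol.
%C = 60.055 / 95.101 × 100 = 63.15%.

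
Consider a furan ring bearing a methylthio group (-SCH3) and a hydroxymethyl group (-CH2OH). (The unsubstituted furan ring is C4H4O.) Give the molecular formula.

Atom tally by fragment:
  furan ring core → C:4 H:4 O:1
  (− 2 ring H displaced by substituents)
  + SCH3 → C:1 H:3 S:1
  + CH2OH → C:1 H:3 O:1
Element totals:
  C: 6
  H: 8
  O: 2
  S: 1

C6H8O2S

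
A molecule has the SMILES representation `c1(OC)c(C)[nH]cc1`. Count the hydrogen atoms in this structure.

Atom tally by fragment:
  pyrrole ring core → C:4 H:5 N:1
  (− 2 ring H displaced by substituents)
  + OCH3 → C:1 H:3 O:1
  + CH3 → C:1 H:3
Element totals:
  C: 6
  H: 9
  N: 1
  O: 1

9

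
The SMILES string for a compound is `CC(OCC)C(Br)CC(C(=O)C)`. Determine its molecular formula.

C9H17BrO2

Atom tally by fragment:
  CH3 → C:1 H:3
  CH(OC2H5) → C:3 H:6 O:1
  CH(Br) → C:1 H:1 Br:1
  CH2 → C:1 H:2
  CH2COCH3 → C:3 H:5 O:1
Element totals:
  C: 9
  H: 17
  Br: 1
  O: 2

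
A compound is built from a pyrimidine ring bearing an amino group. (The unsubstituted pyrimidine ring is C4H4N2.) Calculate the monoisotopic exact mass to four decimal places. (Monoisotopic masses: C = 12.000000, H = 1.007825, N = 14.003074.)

95.0483

Atom tally by fragment:
  pyrimidine ring core → C:4 H:4 N:2
  (− 1 ring H displaced by substituents)
  + NH2 → N:1 H:2
Element totals:
  C: 4
  H: 5
  N: 3
Molecular formula: C4H5N3.
  M = 4(12.0) + 5(1.007825) + 3(14.003074)
    = 48.000000 + 5.039125 + 42.009222 = 95.048347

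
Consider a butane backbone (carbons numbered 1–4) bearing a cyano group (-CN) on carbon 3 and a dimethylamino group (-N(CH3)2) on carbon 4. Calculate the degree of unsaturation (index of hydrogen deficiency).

Atom tally by fragment:
  CH3 → C:1 H:3
  CH2 → C:1 H:2
  CH(CN) → C:2 H:1 N:1
  CH2N(CH3)2 → C:3 H:8 N:1
Element totals:
  C: 7
  H: 14
  N: 2
Molecular formula: C7H14N2.
DoU = (2C + 2 + N − H − X) / 2 = (2·7 + 2 + 2 − 14 − 0) / 2 = 2.

2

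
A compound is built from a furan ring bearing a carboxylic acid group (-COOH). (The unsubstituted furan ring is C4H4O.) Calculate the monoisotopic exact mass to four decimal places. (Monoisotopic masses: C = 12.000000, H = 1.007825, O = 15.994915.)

Atom tally by fragment:
  furan ring core → C:4 H:4 O:1
  (− 1 ring H displaced by substituents)
  + COOH → C:1 H:1 O:2
Element totals:
  C: 5
  H: 4
  O: 3
Molecular formula: C5H4O3.
  M = 5(12.0) + 4(1.007825) + 3(15.994915)
    = 60.000000 + 4.031300 + 47.984745 = 112.016045

112.0160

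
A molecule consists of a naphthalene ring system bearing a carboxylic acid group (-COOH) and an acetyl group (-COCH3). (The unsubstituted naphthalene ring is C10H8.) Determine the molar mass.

Atom tally by fragment:
  naphthalene ring system core → C:10 H:8
  (− 2 ring H displaced by substituents)
  + COOH → C:1 H:1 O:2
  + COCH3 → C:2 H:3 O:1
Element totals:
  C: 13
  H: 10
  O: 3
Molecular formula: C13H10O3.
  M = 13(12.011) + 10(1.008) + 3(15.999)
    = 156.143 + 10.080 + 47.997 = 214.220

214.22 g/mol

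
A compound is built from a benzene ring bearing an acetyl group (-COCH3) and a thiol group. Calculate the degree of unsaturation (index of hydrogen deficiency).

5

Atom tally by fragment:
  benzene ring core → C:6 H:6
  (− 2 ring H displaced by substituents)
  + COCH3 → C:2 H:3 O:1
  + SH → S:1 H:1
Element totals:
  C: 8
  H: 8
  O: 1
  S: 1
Molecular formula: C8H8OS.
DoU = (2C + 2 + N − H − X) / 2 = (2·8 + 2 + 0 − 8 − 0) / 2 = 5.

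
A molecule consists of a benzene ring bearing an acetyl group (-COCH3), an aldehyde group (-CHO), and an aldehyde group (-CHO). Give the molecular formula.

C10H8O3

Atom tally by fragment:
  benzene ring core → C:6 H:6
  (− 3 ring H displaced by substituents)
  + COCH3 → C:2 H:3 O:1
  + CHO → C:1 H:1 O:1
  + CHO → C:1 H:1 O:1
Element totals:
  C: 10
  H: 8
  O: 3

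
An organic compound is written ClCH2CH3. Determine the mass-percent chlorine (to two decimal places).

54.95%

Element totals:
  C: 2
  H: 5
  Cl: 1
Molecular formula: C2H5Cl.
Molar mass = 64.512 g/mol.
Mass from Cl: 1 × 35.45 = 35.450 g/mol.
%Cl = 35.450 / 64.512 × 100 = 54.95%.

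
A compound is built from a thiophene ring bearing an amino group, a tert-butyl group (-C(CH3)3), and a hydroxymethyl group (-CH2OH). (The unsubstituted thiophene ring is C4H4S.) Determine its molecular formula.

C9H15NOS

Atom tally by fragment:
  thiophene ring core → C:4 H:4 S:1
  (− 3 ring H displaced by substituents)
  + NH2 → N:1 H:2
  + C(CH3)3 → C:4 H:9
  + CH2OH → C:1 H:3 O:1
Element totals:
  C: 9
  H: 15
  N: 1
  O: 1
  S: 1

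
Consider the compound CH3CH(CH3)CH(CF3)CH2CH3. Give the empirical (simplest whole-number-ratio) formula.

Atom tally by fragment:
  CH3 → C:1 H:3
  CH(CH3) → C:2 H:4
  CH(CF3) → C:2 H:1 F:3
  CH2 → C:1 H:2
  CH3 → C:1 H:3
Element totals:
  C: 7
  H: 13
  F: 3
Molecular formula: C7H13F3.
gcd of subscripts (7, 3, 13) = 1, so the empirical formula equals the molecular formula.

C7H13F3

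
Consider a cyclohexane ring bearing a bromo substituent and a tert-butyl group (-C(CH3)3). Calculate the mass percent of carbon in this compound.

54.80%

Atom tally by fragment:
  cyclohexane ring core → C:6 H:12
  (− 2 ring H displaced by substituents)
  + Br → Br:1
  + C(CH3)3 → C:4 H:9
Element totals:
  C: 10
  H: 19
  Br: 1
Molecular formula: C10H19Br.
Molar mass = 219.166 g/mol.
Mass from C: 10 × 12.011 = 120.110 g/mol.
%C = 120.110 / 219.166 × 100 = 54.80%.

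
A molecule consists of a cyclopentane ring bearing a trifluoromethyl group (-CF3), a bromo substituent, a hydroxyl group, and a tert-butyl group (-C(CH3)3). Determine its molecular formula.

Atom tally by fragment:
  cyclopentane ring core → C:5 H:10
  (− 4 ring H displaced by substituents)
  + CF3 → C:1 F:3
  + Br → Br:1
  + OH → O:1 H:1
  + C(CH3)3 → C:4 H:9
Element totals:
  C: 10
  H: 16
  Br: 1
  F: 3
  O: 1

C10H16BrF3O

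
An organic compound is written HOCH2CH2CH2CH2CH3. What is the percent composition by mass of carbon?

Atom tally by fragment:
  HOCH2 → C:1 H:3 O:1
  CH2 → C:1 H:2
  CH2 → C:1 H:2
  CH2 → C:1 H:2
  CH3 → C:1 H:3
Element totals:
  C: 5
  H: 12
  O: 1
Molecular formula: C5H12O.
Molar mass = 88.150 g/mol.
Mass from C: 5 × 12.011 = 60.055 g/mol.
%C = 60.055 / 88.150 × 100 = 68.13%.

68.13%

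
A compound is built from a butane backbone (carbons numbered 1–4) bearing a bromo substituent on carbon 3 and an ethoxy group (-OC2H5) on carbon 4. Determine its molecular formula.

C6H13BrO

Atom tally by fragment:
  CH3 → C:1 H:3
  CH2 → C:1 H:2
  CH(Br) → C:1 H:1 Br:1
  CH2OC2H5 → C:3 H:7 O:1
Element totals:
  C: 6
  H: 13
  Br: 1
  O: 1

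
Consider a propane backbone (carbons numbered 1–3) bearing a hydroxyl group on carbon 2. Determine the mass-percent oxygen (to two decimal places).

Atom tally by fragment:
  CH3 → C:1 H:3
  CH(OH) → C:1 H:2 O:1
  CH3 → C:1 H:3
Element totals:
  C: 3
  H: 8
  O: 1
Molecular formula: C3H8O.
Molar mass = 60.096 g/mol.
Mass from O: 1 × 15.999 = 15.999 g/mol.
%O = 15.999 / 60.096 × 100 = 26.62%.

26.62%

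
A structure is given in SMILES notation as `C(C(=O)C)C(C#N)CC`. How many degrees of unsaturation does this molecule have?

Atom tally by fragment:
  CH3COCH2 → C:3 H:5 O:1
  CH(CN) → C:2 H:1 N:1
  CH2 → C:1 H:2
  CH3 → C:1 H:3
Element totals:
  C: 7
  H: 11
  N: 1
  O: 1
Molecular formula: C7H11NO.
DoU = (2C + 2 + N − H − X) / 2 = (2·7 + 2 + 1 − 11 − 0) / 2 = 3.

3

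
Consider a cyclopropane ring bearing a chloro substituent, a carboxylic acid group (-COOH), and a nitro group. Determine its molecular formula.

Atom tally by fragment:
  cyclopropane ring core → C:3 H:6
  (− 3 ring H displaced by substituents)
  + Cl → Cl:1
  + COOH → C:1 H:1 O:2
  + NO2 → N:1 O:2
Element totals:
  C: 4
  H: 4
  Cl: 1
  N: 1
  O: 4

C4H4ClNO4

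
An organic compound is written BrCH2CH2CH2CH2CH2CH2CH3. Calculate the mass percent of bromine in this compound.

44.61%

Atom tally by fragment:
  BrCH2 → C:1 H:2 Br:1
  CH2 → C:1 H:2
  CH2 → C:1 H:2
  CH2 → C:1 H:2
  CH2 → C:1 H:2
  CH2 → C:1 H:2
  CH3 → C:1 H:3
Element totals:
  C: 7
  H: 15
  Br: 1
Molecular formula: C7H15Br.
Molar mass = 179.101 g/mol.
Mass from Br: 1 × 79.904 = 79.904 g/mol.
%Br = 79.904 / 179.101 × 100 = 44.61%.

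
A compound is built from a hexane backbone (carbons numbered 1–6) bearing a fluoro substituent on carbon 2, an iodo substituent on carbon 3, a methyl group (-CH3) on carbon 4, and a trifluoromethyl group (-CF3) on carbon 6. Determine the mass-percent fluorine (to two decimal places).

24.35%

Atom tally by fragment:
  CH3 → C:1 H:3
  CH(F) → C:1 H:1 F:1
  CH(I) → C:1 H:1 I:1
  CH(CH3) → C:2 H:4
  CH2 → C:1 H:2
  CH2CF3 → C:2 H:2 F:3
Element totals:
  C: 8
  H: 13
  F: 4
  I: 1
Molecular formula: C8H13F4I.
Molar mass = 312.088 g/mol.
Mass from F: 4 × 18.998 = 75.992 g/mol.
%F = 75.992 / 312.088 × 100 = 24.35%.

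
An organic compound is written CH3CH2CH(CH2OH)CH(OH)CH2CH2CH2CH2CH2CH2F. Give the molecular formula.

Element totals:
  C: 11
  H: 23
  F: 1
  O: 2

C11H23FO2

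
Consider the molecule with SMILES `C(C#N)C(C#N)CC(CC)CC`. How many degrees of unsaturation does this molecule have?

4

Atom tally by fragment:
  NCCH2 → C:2 H:2 N:1
  CH(CN) → C:2 H:1 N:1
  CH2 → C:1 H:2
  CH(C2H5) → C:3 H:6
  CH2 → C:1 H:2
  CH3 → C:1 H:3
Element totals:
  C: 10
  H: 16
  N: 2
Molecular formula: C10H16N2.
DoU = (2C + 2 + N − H − X) / 2 = (2·10 + 2 + 2 − 16 − 0) / 2 = 4.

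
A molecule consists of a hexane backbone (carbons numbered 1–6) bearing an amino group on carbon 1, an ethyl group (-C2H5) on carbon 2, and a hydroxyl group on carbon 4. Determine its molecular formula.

C8H19NO

Atom tally by fragment:
  H2NCH2 → C:1 H:4 N:1
  CH(C2H5) → C:3 H:6
  CH2 → C:1 H:2
  CH(OH) → C:1 H:2 O:1
  CH2 → C:1 H:2
  CH3 → C:1 H:3
Element totals:
  C: 8
  H: 19
  N: 1
  O: 1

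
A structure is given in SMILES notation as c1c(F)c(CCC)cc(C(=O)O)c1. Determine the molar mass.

182.19 g/mol

Atom tally by fragment:
  benzene ring core → C:6 H:6
  (− 3 ring H displaced by substituents)
  + F → F:1
  + CH2CH2CH3 → C:3 H:7
  + COOH → C:1 H:1 O:2
Element totals:
  C: 10
  H: 11
  F: 1
  O: 2
Molecular formula: C10H11FO2.
  M = 10(12.011) + 11(1.008) + 18.998 + 2(15.999)
    = 120.110 + 11.088 + 18.998 + 31.998 = 182.194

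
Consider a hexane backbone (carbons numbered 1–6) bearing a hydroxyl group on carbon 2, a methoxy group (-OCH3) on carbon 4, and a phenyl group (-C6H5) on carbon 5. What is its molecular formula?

Atom tally by fragment:
  CH3 → C:1 H:3
  CH(OH) → C:1 H:2 O:1
  CH2 → C:1 H:2
  CH(OCH3) → C:2 H:4 O:1
  CH(C6H5) → C:7 H:6
  CH3 → C:1 H:3
Element totals:
  C: 13
  H: 20
  O: 2

C13H20O2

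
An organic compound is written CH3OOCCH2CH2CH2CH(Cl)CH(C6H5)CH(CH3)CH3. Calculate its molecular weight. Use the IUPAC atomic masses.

Element totals:
  C: 16
  H: 23
  Cl: 1
  O: 2
Molecular formula: C16H23ClO2.
  M = 16(12.011) + 23(1.008) + 35.45 + 2(15.999)
    = 192.176 + 23.184 + 35.450 + 31.998 = 282.808

282.81 g/mol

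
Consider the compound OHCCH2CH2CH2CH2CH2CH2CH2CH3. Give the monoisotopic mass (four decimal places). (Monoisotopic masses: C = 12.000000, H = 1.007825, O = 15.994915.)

142.1358

Element totals:
  C: 9
  H: 18
  O: 1
Molecular formula: C9H18O.
  M = 9(12.0) + 18(1.007825) + 15.994915
    = 108.000000 + 18.140850 + 15.994915 = 142.135765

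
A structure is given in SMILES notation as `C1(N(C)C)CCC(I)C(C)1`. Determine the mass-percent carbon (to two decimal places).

37.96%

Atom tally by fragment:
  cyclopentane ring core → C:5 H:10
  (− 3 ring H displaced by substituents)
  + N(CH3)2 → N:1 C:2 H:6
  + I → I:1
  + CH3 → C:1 H:3
Element totals:
  C: 8
  H: 16
  I: 1
  N: 1
Molecular formula: C8H16IN.
Molar mass = 253.127 g/mol.
Mass from C: 8 × 12.011 = 96.088 g/mol.
%C = 96.088 / 253.127 × 100 = 37.96%.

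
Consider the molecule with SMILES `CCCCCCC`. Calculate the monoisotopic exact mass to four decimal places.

100.1252

Atom tally by fragment:
  CH3 → C:1 H:3
  CH2 → C:1 H:2
  CH2 → C:1 H:2
  CH2 → C:1 H:2
  CH2 → C:1 H:2
  CH2 → C:1 H:2
  CH3 → C:1 H:3
Element totals:
  C: 7
  H: 16
Molecular formula: C7H16.
  M = 7(12.0) + 16(1.007825)
    = 84.000000 + 16.125200 = 100.125200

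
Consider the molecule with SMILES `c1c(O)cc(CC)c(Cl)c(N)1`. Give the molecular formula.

Atom tally by fragment:
  benzene ring core → C:6 H:6
  (− 4 ring H displaced by substituents)
  + OH → O:1 H:1
  + C2H5 → C:2 H:5
  + Cl → Cl:1
  + NH2 → N:1 H:2
Element totals:
  C: 8
  H: 10
  Cl: 1
  N: 1
  O: 1

C8H10ClNO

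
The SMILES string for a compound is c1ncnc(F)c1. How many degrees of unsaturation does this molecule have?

4

Atom tally by fragment:
  pyrimidine ring core → C:4 H:4 N:2
  (− 1 ring H displaced by substituents)
  + F → F:1
Element totals:
  C: 4
  H: 3
  F: 1
  N: 2
Molecular formula: C4H3FN2.
DoU = (2C + 2 + N − H − X) / 2 = (2·4 + 2 + 2 − 3 − 1) / 2 = 4.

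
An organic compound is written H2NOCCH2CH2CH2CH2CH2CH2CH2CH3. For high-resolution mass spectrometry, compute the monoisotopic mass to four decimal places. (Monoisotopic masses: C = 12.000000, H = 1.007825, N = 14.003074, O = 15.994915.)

Element totals:
  C: 9
  H: 19
  N: 1
  O: 1
Molecular formula: C9H19NO.
  M = 9(12.0) + 19(1.007825) + 14.003074 + 15.994915
    = 108.000000 + 19.148675 + 14.003074 + 15.994915 = 157.146664

157.1467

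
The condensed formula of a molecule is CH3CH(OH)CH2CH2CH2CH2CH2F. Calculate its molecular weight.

134.19 g/mol

Atom tally by fragment:
  CH3 → C:1 H:3
  CH(OH) → C:1 H:2 O:1
  CH2 → C:1 H:2
  CH2 → C:1 H:2
  CH2 → C:1 H:2
  CH2 → C:1 H:2
  CH2F → C:1 H:2 F:1
Element totals:
  C: 7
  H: 15
  F: 1
  O: 1
Molecular formula: C7H15FO.
  M = 7(12.011) + 15(1.008) + 18.998 + 15.999
    = 84.077 + 15.120 + 18.998 + 15.999 = 134.194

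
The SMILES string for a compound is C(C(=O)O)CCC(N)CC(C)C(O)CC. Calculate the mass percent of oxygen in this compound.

Atom tally by fragment:
  HOOCCH2 → C:2 H:3 O:2
  CH2 → C:1 H:2
  CH2 → C:1 H:2
  CH(NH2) → C:1 H:3 N:1
  CH2 → C:1 H:2
  CH(CH3) → C:2 H:4
  CH(OH) → C:1 H:2 O:1
  CH2 → C:1 H:2
  CH3 → C:1 H:3
Element totals:
  C: 11
  H: 23
  N: 1
  O: 3
Molecular formula: C11H23NO3.
Molar mass = 217.309 g/mol.
Mass from O: 3 × 15.999 = 47.997 g/mol.
%O = 47.997 / 217.309 × 100 = 22.09%.

22.09%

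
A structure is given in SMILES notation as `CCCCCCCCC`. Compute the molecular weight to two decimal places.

128.26 g/mol

Atom tally by fragment:
  CH3 → C:1 H:3
  CH2 → C:1 H:2
  CH2 → C:1 H:2
  CH2 → C:1 H:2
  CH2 → C:1 H:2
  CH2 → C:1 H:2
  CH2 → C:1 H:2
  CH2 → C:1 H:2
  CH3 → C:1 H:3
Element totals:
  C: 9
  H: 20
Molecular formula: C9H20.
  M = 9(12.011) + 20(1.008)
    = 108.099 + 20.160 = 128.259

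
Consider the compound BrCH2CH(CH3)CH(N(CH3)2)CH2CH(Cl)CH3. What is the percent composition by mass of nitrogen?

Atom tally by fragment:
  BrCH2 → C:1 H:2 Br:1
  CH(CH3) → C:2 H:4
  CH(N(CH3)2) → C:3 H:7 N:1
  CH2 → C:1 H:2
  CH(Cl) → C:1 H:1 Cl:1
  CH3 → C:1 H:3
Element totals:
  C: 9
  H: 19
  Br: 1
  Cl: 1
  N: 1
Molecular formula: C9H19BrClN.
Molar mass = 256.612 g/mol.
Mass from N: 1 × 14.007 = 14.007 g/mol.
%N = 14.007 / 256.612 × 100 = 5.46%.

5.46%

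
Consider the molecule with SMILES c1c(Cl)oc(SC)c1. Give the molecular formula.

C5H5ClOS

Atom tally by fragment:
  furan ring core → C:4 H:4 O:1
  (− 2 ring H displaced by substituents)
  + Cl → Cl:1
  + SCH3 → C:1 H:3 S:1
Element totals:
  C: 5
  H: 5
  Cl: 1
  O: 1
  S: 1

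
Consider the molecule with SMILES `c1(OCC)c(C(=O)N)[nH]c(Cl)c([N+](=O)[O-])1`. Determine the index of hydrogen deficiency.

Atom tally by fragment:
  pyrrole ring core → C:4 H:5 N:1
  (− 4 ring H displaced by substituents)
  + OC2H5 → C:2 H:5 O:1
  + CONH2 → C:1 H:2 O:1 N:1
  + Cl → Cl:1
  + NO2 → N:1 O:2
Element totals:
  C: 7
  H: 8
  Cl: 1
  N: 3
  O: 4
Molecular formula: C7H8ClN3O4.
DoU = (2C + 2 + N − H − X) / 2 = (2·7 + 2 + 3 − 8 − 1) / 2 = 5.

5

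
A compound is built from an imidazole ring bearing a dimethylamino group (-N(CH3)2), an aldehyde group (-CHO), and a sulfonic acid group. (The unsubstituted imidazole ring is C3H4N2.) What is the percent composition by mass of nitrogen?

19.17%

Atom tally by fragment:
  imidazole ring core → C:3 H:4 N:2
  (− 3 ring H displaced by substituents)
  + N(CH3)2 → N:1 C:2 H:6
  + CHO → C:1 H:1 O:1
  + SO3H → S:1 O:3 H:1
Element totals:
  C: 6
  H: 9
  N: 3
  O: 4
  S: 1
Molecular formula: C6H9N3O4S.
Molar mass = 219.215 g/mol.
Mass from N: 3 × 14.007 = 42.021 g/mol.
%N = 42.021 / 219.215 × 100 = 19.17%.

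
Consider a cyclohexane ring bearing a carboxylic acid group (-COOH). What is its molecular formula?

Atom tally by fragment:
  cyclohexane ring core → C:6 H:12
  (− 1 ring H displaced by substituents)
  + COOH → C:1 H:1 O:2
Element totals:
  C: 7
  H: 12
  O: 2

C7H12O2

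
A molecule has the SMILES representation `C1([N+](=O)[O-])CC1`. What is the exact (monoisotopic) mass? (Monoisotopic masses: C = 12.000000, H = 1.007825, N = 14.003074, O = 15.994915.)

87.0320

Atom tally by fragment:
  cyclopropane ring core → C:3 H:6
  (− 1 ring H displaced by substituents)
  + NO2 → N:1 O:2
Element totals:
  C: 3
  H: 5
  N: 1
  O: 2
Molecular formula: C3H5NO2.
  M = 3(12.0) + 5(1.007825) + 14.003074 + 2(15.994915)
    = 36.000000 + 5.039125 + 14.003074 + 31.989830 = 87.032029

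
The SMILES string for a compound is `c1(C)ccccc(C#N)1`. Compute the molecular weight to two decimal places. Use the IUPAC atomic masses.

Atom tally by fragment:
  benzene ring core → C:6 H:6
  (− 2 ring H displaced by substituents)
  + CH3 → C:1 H:3
  + CN → C:1 N:1
Element totals:
  C: 8
  H: 7
  N: 1
Molecular formula: C8H7N.
  M = 8(12.011) + 7(1.008) + 14.007
    = 96.088 + 7.056 + 14.007 = 117.151

117.15 g/mol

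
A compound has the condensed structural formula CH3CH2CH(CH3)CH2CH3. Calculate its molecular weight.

86.18 g/mol

Atom tally by fragment:
  CH3 → C:1 H:3
  CH2 → C:1 H:2
  CH(CH3) → C:2 H:4
  CH2 → C:1 H:2
  CH3 → C:1 H:3
Element totals:
  C: 6
  H: 14
Molecular formula: C6H14.
  M = 6(12.011) + 14(1.008)
    = 72.066 + 14.112 = 86.178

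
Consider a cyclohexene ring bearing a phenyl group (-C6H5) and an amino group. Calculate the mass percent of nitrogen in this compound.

Atom tally by fragment:
  cyclohexene ring core → C:6 H:10
  (− 2 ring H displaced by substituents)
  + C6H5 → C:6 H:5
  + NH2 → N:1 H:2
Element totals:
  C: 12
  H: 15
  N: 1
Molecular formula: C12H15N.
Molar mass = 173.259 g/mol.
Mass from N: 1 × 14.007 = 14.007 g/mol.
%N = 14.007 / 173.259 × 100 = 8.08%.

8.08%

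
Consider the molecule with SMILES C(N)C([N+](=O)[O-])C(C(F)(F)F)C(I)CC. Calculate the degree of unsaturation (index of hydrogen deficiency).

Atom tally by fragment:
  H2NCH2 → C:1 H:4 N:1
  CH(NO2) → C:1 H:1 N:1 O:2
  CH(CF3) → C:2 H:1 F:3
  CH(I) → C:1 H:1 I:1
  CH2 → C:1 H:2
  CH3 → C:1 H:3
Element totals:
  C: 7
  H: 12
  F: 3
  I: 1
  N: 2
  O: 2
Molecular formula: C7H12F3IN2O2.
DoU = (2C + 2 + N − H − X) / 2 = (2·7 + 2 + 2 − 12 − 4) / 2 = 1.

1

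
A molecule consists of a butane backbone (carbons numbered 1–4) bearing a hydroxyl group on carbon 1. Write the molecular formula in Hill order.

Atom tally by fragment:
  HOCH2 → C:1 H:3 O:1
  CH2 → C:1 H:2
  CH2 → C:1 H:2
  CH3 → C:1 H:3
Element totals:
  C: 4
  H: 10
  O: 1

C4H10O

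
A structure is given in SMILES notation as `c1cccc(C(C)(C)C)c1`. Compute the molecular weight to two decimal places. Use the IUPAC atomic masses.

134.22 g/mol

Atom tally by fragment:
  benzene ring core → C:6 H:6
  (− 1 ring H displaced by substituents)
  + C(CH3)3 → C:4 H:9
Element totals:
  C: 10
  H: 14
Molecular formula: C10H14.
  M = 10(12.011) + 14(1.008)
    = 120.110 + 14.112 = 134.222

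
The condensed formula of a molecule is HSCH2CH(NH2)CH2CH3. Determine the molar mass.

Element totals:
  C: 4
  H: 11
  N: 1
  S: 1
Molecular formula: C4H11NS.
  M = 4(12.011) + 11(1.008) + 14.007 + 32.06
    = 48.044 + 11.088 + 14.007 + 32.060 = 105.199

105.20 g/mol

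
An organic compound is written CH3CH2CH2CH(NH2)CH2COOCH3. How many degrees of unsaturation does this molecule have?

1

Atom tally by fragment:
  CH3 → C:1 H:3
  CH2 → C:1 H:2
  CH2 → C:1 H:2
  CH(NH2) → C:1 H:3 N:1
  CH2COOCH3 → C:3 H:5 O:2
Element totals:
  C: 7
  H: 15
  N: 1
  O: 2
Molecular formula: C7H15NO2.
DoU = (2C + 2 + N − H − X) / 2 = (2·7 + 2 + 1 − 15 − 0) / 2 = 1.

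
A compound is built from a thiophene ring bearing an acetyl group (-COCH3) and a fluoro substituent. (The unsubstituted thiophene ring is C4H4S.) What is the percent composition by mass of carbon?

49.99%

Atom tally by fragment:
  thiophene ring core → C:4 H:4 S:1
  (− 2 ring H displaced by substituents)
  + COCH3 → C:2 H:3 O:1
  + F → F:1
Element totals:
  C: 6
  H: 5
  F: 1
  O: 1
  S: 1
Molecular formula: C6H5FOS.
Molar mass = 144.163 g/mol.
Mass from C: 6 × 12.011 = 72.066 g/mol.
%C = 72.066 / 144.163 × 100 = 49.99%.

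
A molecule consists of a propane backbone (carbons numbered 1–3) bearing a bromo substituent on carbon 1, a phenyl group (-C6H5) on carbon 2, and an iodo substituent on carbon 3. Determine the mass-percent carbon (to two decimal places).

Atom tally by fragment:
  BrCH2 → C:1 H:2 Br:1
  CH(C6H5) → C:7 H:6
  CH2I → C:1 H:2 I:1
Element totals:
  C: 9
  H: 10
  Br: 1
  I: 1
Molecular formula: C9H10BrI.
Molar mass = 324.987 g/mol.
Mass from C: 9 × 12.011 = 108.099 g/mol.
%C = 108.099 / 324.987 × 100 = 33.26%.

33.26%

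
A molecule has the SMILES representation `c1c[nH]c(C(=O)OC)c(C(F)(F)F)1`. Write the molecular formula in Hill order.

Atom tally by fragment:
  pyrrole ring core → C:4 H:5 N:1
  (− 2 ring H displaced by substituents)
  + COOCH3 → C:2 H:3 O:2
  + CF3 → C:1 F:3
Element totals:
  C: 7
  H: 6
  F: 3
  N: 1
  O: 2

C7H6F3NO2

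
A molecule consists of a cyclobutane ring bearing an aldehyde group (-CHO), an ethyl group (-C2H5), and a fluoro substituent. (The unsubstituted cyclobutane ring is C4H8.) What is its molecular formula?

Atom tally by fragment:
  cyclobutane ring core → C:4 H:8
  (− 3 ring H displaced by substituents)
  + CHO → C:1 H:1 O:1
  + C2H5 → C:2 H:5
  + F → F:1
Element totals:
  C: 7
  H: 11
  F: 1
  O: 1

C7H11FO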